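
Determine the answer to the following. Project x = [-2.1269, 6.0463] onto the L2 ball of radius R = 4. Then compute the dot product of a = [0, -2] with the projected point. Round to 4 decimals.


Step 1: Compute ||x|| (intermediates to 6 decimals).
||x|| = sqrt((-2.1269)^2 + 6.0463^2) = 6.409481
Step 2: Project.
Since ||x|| > R, scale = R/||x|| = 4/6.409481 = 0.624075, proj(x) = scale * x
proj(x) = [-1.327345, 3.773345]
Step 3: Dot product.
a^T * proj(x) = 0*(-1.327345) - 2*3.773345 = -7.5467


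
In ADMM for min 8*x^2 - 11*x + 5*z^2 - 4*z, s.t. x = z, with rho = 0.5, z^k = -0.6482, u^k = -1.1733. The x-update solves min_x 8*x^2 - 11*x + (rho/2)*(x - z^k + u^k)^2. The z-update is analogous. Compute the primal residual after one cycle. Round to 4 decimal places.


ADMM iteration with rho = 0.5, z^k = -0.6482, u^k = -1.1733
Step 1: x-update.
Minimize 8*x^2 - 11*x + (0.5/2)*(x + 0.6482 - 1.1733)^2
FOC: (2*8 + 0.5)*x = 11 + 0.5*(-0.6482 + 1.1733)
x^{k+1} = 0.6826
Step 2: z-update.
Minimize 5*z^2 - 4*z + (0.5/2)*(0.6826 - z - 1.1733)^2
FOC: (2*5 + 0.5)*z = 4 + 0.5*(0.6826 - 1.1733)
z^{k+1} = 0.3576
Step 3: u-update.
u^{k+1} = -1.1733 + 0.6826 - 0.3576 = -0.8483
Step 4: Primal residual = |0.6826 - 0.3576| = 0.325


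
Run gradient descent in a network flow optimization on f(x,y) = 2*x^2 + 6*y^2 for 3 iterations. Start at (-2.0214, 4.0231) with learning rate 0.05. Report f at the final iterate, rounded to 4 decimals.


Gradient descent on f(x,y) = 2*x^2 + 6*y^2.
Starting point: (-2.0214, 4.0231), alpha = 0.05
Step 1: grad_x = 2*2*-2.0214 = -8.0856, grad_y = 2*6*4.0231 = 48.2772
  x_1 = -2.0214 - 0.05*-8.0856 = -1.6171
  y_1 = 4.0231 - 0.05*48.2772 = 1.6092
Step 2: grad_x = 2*2*-1.6171 = -6.4685, grad_y = 2*6*1.6092 = 19.3109
  x_2 = -1.6171 - 0.05*-6.4685 = -1.2937
  y_2 = 1.6092 - 0.05*19.3109 = 0.6437
Step 3: grad_x = 2*2*-1.2937 = -5.1748, grad_y = 2*6*0.6437 = 7.7244
  x_3 = -1.2937 - 0.05*-5.1748 = -1.035
  y_3 = 0.6437 - 0.05*7.7244 = 0.2575
f(-1.035, 0.2575) = 2*(-1.035)^2 + 6*0.2575^2 = 2.54


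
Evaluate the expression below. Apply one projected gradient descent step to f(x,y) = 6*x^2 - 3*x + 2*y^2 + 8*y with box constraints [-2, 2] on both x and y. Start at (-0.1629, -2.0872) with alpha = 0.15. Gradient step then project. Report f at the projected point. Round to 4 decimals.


Step 1: Compute gradient at (-0.1629, -2.0872).
grad_x = 2*6*-0.1629 - 3 = -4.9548
grad_y = 2*2*-2.0872 + 8 = -0.3488
Step 2: Gradient step.
x_raw = -0.1629 - 0.15*-4.9548 = 0.5803
y_raw = -2.0872 - 0.15*-0.3488 = -2.0349
Step 3: Project onto [-2, 2].
x_proj = clip(0.5803) = 0.5803
y_proj = clip(-2.0349) = -2.0
Step 4: Evaluate f.
f(0.5803, -2.0) = -7.7203


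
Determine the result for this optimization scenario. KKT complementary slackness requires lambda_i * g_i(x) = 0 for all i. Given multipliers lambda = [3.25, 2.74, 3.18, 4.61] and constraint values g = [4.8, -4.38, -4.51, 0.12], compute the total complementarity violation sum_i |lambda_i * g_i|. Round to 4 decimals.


KKT complementary slackness check:
lambda_1 * g_1 = 3.25 * 4.8 = 15.6
lambda_2 * g_2 = 2.74 * -4.38 = -12.0012
lambda_3 * g_3 = 3.18 * -4.51 = -14.3418
lambda_4 * g_4 = 4.61 * 0.12 = 0.5532
Total violation = 15.6 + 12.0012 + 14.3418 + 0.5532 = 42.4962


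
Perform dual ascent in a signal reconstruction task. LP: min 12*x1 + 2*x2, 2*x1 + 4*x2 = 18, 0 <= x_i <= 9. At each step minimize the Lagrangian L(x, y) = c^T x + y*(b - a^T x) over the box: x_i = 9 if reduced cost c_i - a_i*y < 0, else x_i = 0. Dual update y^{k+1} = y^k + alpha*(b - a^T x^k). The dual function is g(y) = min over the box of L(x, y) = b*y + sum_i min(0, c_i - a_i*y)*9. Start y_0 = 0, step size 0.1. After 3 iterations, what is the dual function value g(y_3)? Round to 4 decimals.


Dual ascent for LP: min 12*x1 + 2*x2, 2*x1 + 4*x2 = 18, 0 <= x_i <= 9
Step 1: y^k = 0.0, reduced costs: (12.0, 2.0)
  x^k = (0.0, 0.0), subgradient = b - a^T x = 18.0
  y^{k+1} = 0.0 + 0.1*18.0 = 1.8
Step 2: y^k = 1.8, reduced costs: (8.4, -5.2)
  x^k = (0.0, 9.0), subgradient = b - a^T x = -18.0
  y^{k+1} = 1.8 + 0.1*-18.0 = 0.0
Step 3: y^k = 0.0, reduced costs: (12.0, 2.0)
  x^k = (0.0, 0.0), subgradient = b - a^T x = 18.0
  y^{k+1} = 0.0 + 0.1*18.0 = 1.8
Dual objective at y_3 = 1.8: reduced costs (8.4, -5.2), box minimizer x = (0.0, 9.0)
g(y_3) = b*y + (c1 - a1*y)*x1 + (c2 - a2*y)*x2 = 18*1.8 + 8.4*0.0 + (-5.2)*9.0 = 32.4 + 0.0 - 46.8 = -14.4


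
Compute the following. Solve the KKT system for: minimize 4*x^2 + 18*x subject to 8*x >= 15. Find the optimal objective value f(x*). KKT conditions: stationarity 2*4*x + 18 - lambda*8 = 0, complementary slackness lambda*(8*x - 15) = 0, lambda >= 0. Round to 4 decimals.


Step 1: Try lambda = 0 (constraint inactive).
x_unc = -18/(2*4) = -2.25
Check: 8*-2.25 = -18.0 < 15 -- violated!
Step 2: Constraint must be active: 8*x = 15
x* = 15/8 = 1.875
lambda = (2*4*1.875 + 18)/8 = 4.125
Step 3: Compute optimal value.
f(x*) = 4*1.875^2 + 18*1.875 = 47.8125


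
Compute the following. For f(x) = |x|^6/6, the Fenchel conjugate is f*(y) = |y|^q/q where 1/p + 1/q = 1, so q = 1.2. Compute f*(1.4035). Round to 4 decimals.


The conjugate exponent q satisfies 1/p + 1/q = 1.
p = 6, so q = 6/(6 - 1) = 1.2
|y|^q = 1.4035^1.2 = 1.5019
f*(1.4035) = 1.5019 / 1.2 = 1.2516


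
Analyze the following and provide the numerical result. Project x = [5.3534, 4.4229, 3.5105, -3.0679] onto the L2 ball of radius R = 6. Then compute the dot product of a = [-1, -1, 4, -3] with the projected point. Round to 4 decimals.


Step 1: Compute ||x|| (intermediates to 6 decimals).
||x|| = sqrt(5.3534^2 + 4.4229^2 + 3.5105^2 + (-3.0679)^2) = 8.364004
Step 2: Project.
Since ||x|| > R, scale = R/||x|| = 6/8.364004 = 0.71736, proj(x) = scale * x
proj(x) = [3.840315, 3.172812, 2.518292, -2.200789]
Step 3: Dot product.
a^T * proj(x) = -1*3.840315 - 1*3.172812 + 4*2.518292 - 3*(-2.200789) = 9.6624


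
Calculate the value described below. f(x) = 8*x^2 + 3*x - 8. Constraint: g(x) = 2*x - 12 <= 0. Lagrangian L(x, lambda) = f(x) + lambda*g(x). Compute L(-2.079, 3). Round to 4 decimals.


Step 1: Evaluate f(x).
f(-2.079) = 8*(-2.079)^2 + 3*(-2.079) - 8 = 20.3409
Step 2: Evaluate g(x).
g(-2.079) = 2*-2.079 - 12 = -16.158
Step 3: Compute Lagrangian.
L = 20.3409 + 3*-16.158 = -28.1331


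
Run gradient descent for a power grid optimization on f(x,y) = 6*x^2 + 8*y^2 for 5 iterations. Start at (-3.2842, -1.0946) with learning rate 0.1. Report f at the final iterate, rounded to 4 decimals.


Gradient descent on f(x,y) = 6*x^2 + 8*y^2.
Starting point: (-3.2842, -1.0946), alpha = 0.1
Step 1: grad_x = 2*6*-3.2842 = -39.4104, grad_y = 2*8*-1.0946 = -17.5136
  x_1 = -3.2842 - 0.1*-39.4104 = 0.6568
  y_1 = -1.0946 - 0.1*-17.5136 = 0.6568
Step 2: grad_x = 2*6*0.6568 = 7.8821, grad_y = 2*8*0.6568 = 10.5082
  x_2 = 0.6568 - 0.1*7.8821 = -0.1314
  y_2 = 0.6568 - 0.1*10.5082 = -0.3941
Step 3: grad_x = 2*6*-0.1314 = -1.5764, grad_y = 2*8*-0.3941 = -6.3049
  x_3 = -0.1314 - 0.1*-1.5764 = 0.0263
  y_3 = -0.3941 - 0.1*-6.3049 = 0.2364
Step 4: grad_x = 2*6*0.0263 = 0.3153, grad_y = 2*8*0.2364 = 3.7829
  x_4 = 0.0263 - 0.1*0.3153 = -0.0053
  y_4 = 0.2364 - 0.1*3.7829 = -0.1419
Step 5: grad_x = 2*6*-0.0053 = -0.0631, grad_y = 2*8*-0.1419 = -2.2698
  x_5 = -0.0053 - 0.1*-0.0631 = 0.0011
  y_5 = -0.1419 - 0.1*-2.2698 = 0.0851
f(0.0011, 0.0851) = 6*0.0011^2 + 8*0.0851^2 = 0.058


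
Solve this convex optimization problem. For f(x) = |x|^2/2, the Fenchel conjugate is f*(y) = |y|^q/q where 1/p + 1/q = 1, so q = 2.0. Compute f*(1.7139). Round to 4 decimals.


The conjugate exponent q satisfies 1/p + 1/q = 1.
p = 2, so q = 2/(2 - 1) = 2.0
|y|^q = 1.7139^2.0 = 2.9375
f*(1.7139) = 2.9375 / 2.0 = 1.4687


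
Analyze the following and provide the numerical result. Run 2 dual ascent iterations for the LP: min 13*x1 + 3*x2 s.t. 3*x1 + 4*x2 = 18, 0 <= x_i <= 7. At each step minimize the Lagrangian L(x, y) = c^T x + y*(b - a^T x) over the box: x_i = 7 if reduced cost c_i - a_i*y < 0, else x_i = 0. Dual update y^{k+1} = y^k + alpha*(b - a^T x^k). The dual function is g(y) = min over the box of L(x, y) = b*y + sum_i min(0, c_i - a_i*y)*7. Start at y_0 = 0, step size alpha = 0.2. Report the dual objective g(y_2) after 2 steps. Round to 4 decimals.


Dual ascent for LP: min 13*x1 + 3*x2, 3*x1 + 4*x2 = 18, 0 <= x_i <= 7
Step 1: y^k = 0.0, reduced costs: (13.0, 3.0)
  x^k = (0.0, 0.0), subgradient = b - a^T x = 18.0
  y^{k+1} = 0.0 + 0.2*18.0 = 3.6
Step 2: y^k = 3.6, reduced costs: (2.2, -11.4)
  x^k = (0.0, 7.0), subgradient = b - a^T x = -10.0
  y^{k+1} = 3.6 + 0.2*-10.0 = 1.6
Dual objective at y_2 = 1.6: reduced costs (8.2, -3.4), box minimizer x = (0.0, 7.0)
g(y_2) = b*y + (c1 - a1*y)*x1 + (c2 - a2*y)*x2 = 18*1.6 + 8.2*0.0 + (-3.4)*7.0 = 28.8 + 0.0 - 23.8 = 5.0


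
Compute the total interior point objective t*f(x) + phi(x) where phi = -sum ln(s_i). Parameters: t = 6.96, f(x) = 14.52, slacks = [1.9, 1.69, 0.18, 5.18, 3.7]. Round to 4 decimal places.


Step 1: Compute log-barrier.
ln values: [0.6419, 0.5247, -1.7148, 1.6448, 1.3083]
phi = -(0.6419 + 0.5247 - 1.7148 + 1.6448 + 1.3083) = -2.4049
Step 2: Compute augmented objective.
t*f(x) = 6.96*14.52 = 101.0592
Total = 101.0592 - 2.4049 = 98.6543


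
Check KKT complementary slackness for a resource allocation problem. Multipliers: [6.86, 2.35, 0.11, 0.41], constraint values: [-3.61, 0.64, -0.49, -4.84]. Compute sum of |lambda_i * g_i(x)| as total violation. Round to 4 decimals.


KKT complementary slackness check:
lambda_1 * g_1 = 6.86 * -3.61 = -24.7646
lambda_2 * g_2 = 2.35 * 0.64 = 1.504
lambda_3 * g_3 = 0.11 * -0.49 = -0.0539
lambda_4 * g_4 = 0.41 * -4.84 = -1.9844
Total violation = 24.7646 + 1.504 + 0.0539 + 1.9844 = 28.3069


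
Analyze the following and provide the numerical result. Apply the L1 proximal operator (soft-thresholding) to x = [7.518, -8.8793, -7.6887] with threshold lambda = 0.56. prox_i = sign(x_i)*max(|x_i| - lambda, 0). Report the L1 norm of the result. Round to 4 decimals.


Soft-thresholding with lambda = 0.56:
prox(7.518) = sign(7.518)*max(|7.518| - 0.56, 0) = 6.958
prox(-8.8793) = sign(-8.8793)*max(|-8.8793| - 0.56, 0) = -8.3193
prox(-7.6887) = sign(-7.6887)*max(|-7.6887| - 0.56, 0) = -7.1287
prox(x) = [6.958, -8.3193, -7.1287]
||prox(x)||_1 = 6.958 + 8.3193 + 7.1287 = 22.406


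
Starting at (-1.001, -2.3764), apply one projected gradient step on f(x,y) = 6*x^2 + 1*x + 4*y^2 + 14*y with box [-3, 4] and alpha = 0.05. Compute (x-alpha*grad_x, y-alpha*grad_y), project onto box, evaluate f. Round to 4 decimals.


Step 1: Compute gradient at (-1.001, -2.3764).
grad_x = 2*6*-1.001 + 1 = -11.012
grad_y = 2*4*-2.3764 + 14 = -5.0112
Step 2: Gradient step.
x_raw = -1.001 - 0.05*-11.012 = -0.4504
y_raw = -2.3764 - 0.05*-5.0112 = -2.1258
Step 3: Project onto [-3, 4].
x_proj = clip(-0.4504) = -0.4504
y_proj = clip(-2.1258) = -2.1258
Step 4: Evaluate f.
f(-0.4504, -2.1258) = -10.9182


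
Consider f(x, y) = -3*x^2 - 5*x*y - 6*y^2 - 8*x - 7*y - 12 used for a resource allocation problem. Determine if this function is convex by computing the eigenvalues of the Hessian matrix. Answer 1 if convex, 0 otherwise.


The Hessian of f(x,y) = -3*x^2 - 5*x*y - 6*y^2 - 8*x - 7*y - 12 is:
H = [[-6, -5], [-5, -12]]
Trace = -6 - 12 = -18
Determinant = -6*-12 - (-5)^2 = 47
Discriminant = (-18)^2 - 4*47 = 136.0
Eigenvalues: lambda_1 = -14.831, lambda_2 = -3.169
The function is not convex.

0


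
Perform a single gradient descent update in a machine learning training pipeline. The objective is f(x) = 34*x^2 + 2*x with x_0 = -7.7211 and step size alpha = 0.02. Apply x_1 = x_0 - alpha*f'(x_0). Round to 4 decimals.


We compute the gradient at x_0 and apply the update.
f'(x) = 68*x + 2
f'(-7.7211) = 68*-7.7211 + 2 = -523.0348
x_1 = -7.7211 - 0.02*-523.0348 = 2.7396


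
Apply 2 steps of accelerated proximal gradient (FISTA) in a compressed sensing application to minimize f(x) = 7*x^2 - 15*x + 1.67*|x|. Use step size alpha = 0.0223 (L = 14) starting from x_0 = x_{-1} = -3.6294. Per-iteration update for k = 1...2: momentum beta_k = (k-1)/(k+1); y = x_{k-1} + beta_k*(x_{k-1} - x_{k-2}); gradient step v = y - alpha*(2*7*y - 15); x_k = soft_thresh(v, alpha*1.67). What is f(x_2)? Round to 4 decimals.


FISTA on f(x) = 7*x^2 - 15*x + 1.67*|x|
L = 14, alpha = 0.0223
Iteration 1: beta = 0.0, y = -3.6294 + 0.0*(-3.6294 + 3.6294) = -3.6294
  grad(y) = -65.8116, v = y - alpha*grad = -2.1618
  prox(v) = soft_thresh(-2.1618, 0.0372) = -2.1246
Iteration 2: beta = 0.3333, y = -2.1246 + 0.3333*(-2.1246 + 3.6294) = -1.6229
  grad(y) = -37.7213, v = y - alpha*grad = -0.7818
  prox(v) = soft_thresh(-0.7818, 0.0372) = -0.7445
f(x_2) = 7*(-0.7445)^2 - 15*(-0.7445) + 1.67*|-0.7445| = 16.2914


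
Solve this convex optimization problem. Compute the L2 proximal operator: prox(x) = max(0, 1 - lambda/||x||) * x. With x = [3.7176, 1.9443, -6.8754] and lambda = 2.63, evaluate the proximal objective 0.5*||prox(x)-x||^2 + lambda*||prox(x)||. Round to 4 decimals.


Step 1: Compute ||x||.
||x|| = 8.0543
Step 2: Compute scaling factor.
scale = max(0, 1 - 2.63/8.0543) = 0.6735
Step 3: prox(x) = [2.5037, 1.3094, -4.6304]
||prox(x)|| = 5.4243
Step 4: Proximal objective.
0.5*||prox-x||^2 = 3.4585
lambda*||prox|| = 14.2659
Total = 17.7244


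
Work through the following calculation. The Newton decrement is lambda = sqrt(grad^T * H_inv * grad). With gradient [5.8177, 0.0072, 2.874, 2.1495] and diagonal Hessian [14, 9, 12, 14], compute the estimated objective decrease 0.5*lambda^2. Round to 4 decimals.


Step 1: H is diagonal, so H^(-1) * g = [0.4156, 0.0008, 0.2395, 0.1535].
Step 2: g^T H^(-1) g = sum_i g_i^2 / H_ii
  = (5.8177)^2/14 + (0.0072)^2/9 + (2.874)^2/12 + (2.1495)^2/14
  = 2.4175 + 0.0 + 0.6883 + 0.33 = 3.4359
Step 3: Objective decrease = 0.5 * g^T H^(-1) g = 1.7179


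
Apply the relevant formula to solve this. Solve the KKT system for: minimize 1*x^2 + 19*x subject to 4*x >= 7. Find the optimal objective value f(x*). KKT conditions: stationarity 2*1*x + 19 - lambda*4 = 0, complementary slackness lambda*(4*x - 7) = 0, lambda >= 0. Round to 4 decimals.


Step 1: Try lambda = 0 (constraint inactive).
x_unc = -19/(2*1) = -9.5
Check: 4*-9.5 = -38.0 < 7 -- violated!
Step 2: Constraint must be active: 4*x = 7
x* = 7/4 = 1.75
lambda = (2*1*1.75 + 19)/4 = 5.625
Step 3: Compute optimal value.
f(x*) = 1*1.75^2 + 19*1.75 = 36.3125


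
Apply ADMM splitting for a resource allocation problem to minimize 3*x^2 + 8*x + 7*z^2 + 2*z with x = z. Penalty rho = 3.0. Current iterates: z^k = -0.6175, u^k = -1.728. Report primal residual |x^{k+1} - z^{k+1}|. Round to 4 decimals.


ADMM iteration with rho = 3.0, z^k = -0.6175, u^k = -1.728
Step 1: x-update.
Minimize 3*x^2 + 8*x + (3.0/2)*(x + 0.6175 - 1.728)^2
FOC: (2*3 + 3.0)*x = -8 + 3.0*(-0.6175 + 1.728)
x^{k+1} = -0.5187
Step 2: z-update.
Minimize 7*z^2 + 2*z + (3.0/2)*(-0.5187 - z - 1.728)^2
FOC: (2*7 + 3.0)*z = -2 + 3.0*(-0.5187 - 1.728)
z^{k+1} = -0.5141
Step 3: u-update.
u^{k+1} = -1.728 - 0.5187 + 0.5141 = -1.7326
Step 4: Primal residual = |-0.5187 + 0.5141| = 0.0046


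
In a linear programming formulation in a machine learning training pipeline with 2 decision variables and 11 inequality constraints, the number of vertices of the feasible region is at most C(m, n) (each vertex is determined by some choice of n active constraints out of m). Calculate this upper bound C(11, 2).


Each vertex corresponds to some choice of n active constraints out of m, so the number of vertices is at most C(m, n) = m! / (n!(m-n)!).
m = 11, n = 2
Numerator: 11 * 10
Denominator: 2! = 2
C(11, 2) = 55


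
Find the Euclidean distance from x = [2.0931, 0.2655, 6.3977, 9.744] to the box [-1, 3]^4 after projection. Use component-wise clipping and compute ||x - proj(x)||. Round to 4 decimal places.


Project each component onto [-1, 3].
clip(2.0931) = 2.0931, clip(0.2655) = 0.2655, clip(6.3977) = 3.0, clip(9.744) = 3.0
Projection = [2.0931, 0.2655, 3.0, 3.0]
Squared diffs: [0.0, 0.0, 11.5444, 45.4815]
Distance = sqrt(57.0259) = 7.5515


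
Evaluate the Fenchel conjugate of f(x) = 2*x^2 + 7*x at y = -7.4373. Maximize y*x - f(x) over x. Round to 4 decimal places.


f*(y) = sup_x {y*x - a*x^2 - b*x} = sup_x {(y-b)*x - a*x^2}
FOC: (y - b) - 2a*x = 0 => x* = (y - b)/(2a)
x* = (-7.4373 - 7)/(2*2) = -3.6093
f*(-7.4373) = (y-b)^2/(4a) = (-7.4373 - 7)^2/(4*2)
= 208.4356/8 = 26.0545


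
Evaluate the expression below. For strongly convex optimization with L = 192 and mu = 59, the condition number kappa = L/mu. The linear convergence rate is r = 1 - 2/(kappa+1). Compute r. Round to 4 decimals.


Step 1: Compute the condition number.
kappa = L/mu = 192/59 = 3.2542
Step 2: Compute the convergence rate.
r = 1 - 2/(kappa + 1) = 1 - 2*mu/(L + mu) = (L - mu)/(L + mu) = 133/251 = 0.5299


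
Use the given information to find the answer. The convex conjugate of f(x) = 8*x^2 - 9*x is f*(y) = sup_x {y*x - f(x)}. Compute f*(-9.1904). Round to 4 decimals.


f*(y) = sup_x {y*x - a*x^2 - b*x} = sup_x {(y-b)*x - a*x^2}
FOC: (y - b) - 2a*x = 0 => x* = (y - b)/(2a)
x* = (-9.1904 + 9)/(2*8) = -0.0119
f*(-9.1904) = (y-b)^2/(4a) = (-9.1904 + 9)^2/(4*8)
= 0.0363/32 = 0.0011


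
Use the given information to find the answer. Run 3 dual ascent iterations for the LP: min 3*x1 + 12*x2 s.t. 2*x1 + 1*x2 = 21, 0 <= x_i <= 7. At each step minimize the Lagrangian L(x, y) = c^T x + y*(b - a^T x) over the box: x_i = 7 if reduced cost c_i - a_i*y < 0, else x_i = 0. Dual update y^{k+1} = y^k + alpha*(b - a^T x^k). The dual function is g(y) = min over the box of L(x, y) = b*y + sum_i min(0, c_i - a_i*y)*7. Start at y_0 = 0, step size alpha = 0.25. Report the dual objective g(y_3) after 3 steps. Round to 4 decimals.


Dual ascent for LP: min 3*x1 + 12*x2, 2*x1 + 1*x2 = 21, 0 <= x_i <= 7
Step 1: y^k = 0.0, reduced costs: (3.0, 12.0)
  x^k = (0.0, 0.0), subgradient = b - a^T x = 21.0
  y^{k+1} = 0.0 + 0.25*21.0 = 5.25
Step 2: y^k = 5.25, reduced costs: (-7.5, 6.75)
  x^k = (7.0, 0.0), subgradient = b - a^T x = 7.0
  y^{k+1} = 5.25 + 0.25*7.0 = 7.0
Step 3: y^k = 7.0, reduced costs: (-11.0, 5.0)
  x^k = (7.0, 0.0), subgradient = b - a^T x = 7.0
  y^{k+1} = 7.0 + 0.25*7.0 = 8.75
Dual objective at y_3 = 8.75: reduced costs (-14.5, 3.25), box minimizer x = (7.0, 0.0)
g(y_3) = b*y + (c1 - a1*y)*x1 + (c2 - a2*y)*x2 = 21*8.75 + (-14.5)*7.0 + 3.25*0.0 = 183.75 - 101.5 + 0.0 = 82.25


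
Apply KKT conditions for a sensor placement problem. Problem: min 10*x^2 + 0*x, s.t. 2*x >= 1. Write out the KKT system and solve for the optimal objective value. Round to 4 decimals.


Step 1: Try lambda = 0 (constraint inactive).
x_unc = 0/(2*10) = 0.0
Check: 2*0.0 = 0.0 < 1 -- violated!
Step 2: Constraint must be active: 2*x = 1
x* = 1/2 = 0.5
lambda = (2*10*0.5 + 0)/2 = 5.0
Step 3: Compute optimal value.
f(x*) = 10*0.5^2 + 0*0.5 = 2.5


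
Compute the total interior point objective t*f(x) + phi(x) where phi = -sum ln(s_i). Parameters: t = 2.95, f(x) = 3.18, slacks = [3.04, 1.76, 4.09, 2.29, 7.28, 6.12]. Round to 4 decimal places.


Step 1: Compute log-barrier.
ln values: [1.1119, 0.5653, 1.4085, 0.8286, 1.9851, 1.8116]
phi = -(1.1119 + 0.5653 + 1.4085 + 0.8286 + 1.9851 + 1.8116) = -7.711
Step 2: Compute augmented objective.
t*f(x) = 2.95*3.18 = 9.381
Total = 9.381 - 7.711 = 1.67


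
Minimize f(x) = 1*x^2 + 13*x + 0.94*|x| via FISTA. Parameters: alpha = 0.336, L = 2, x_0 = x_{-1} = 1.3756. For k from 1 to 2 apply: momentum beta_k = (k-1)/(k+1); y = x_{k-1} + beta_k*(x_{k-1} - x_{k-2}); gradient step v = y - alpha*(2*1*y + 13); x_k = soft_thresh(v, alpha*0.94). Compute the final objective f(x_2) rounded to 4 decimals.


FISTA on f(x) = 1*x^2 + 13*x + 0.94*|x|
L = 2, alpha = 0.336
Iteration 1: beta = 0.0, y = 1.3756 + 0.0*(1.3756 - 1.3756) = 1.3756
  grad(y) = 15.7512, v = y - alpha*grad = -3.9168
  prox(v) = soft_thresh(-3.9168, 0.3158) = -3.601
Iteration 2: beta = 0.3333, y = -3.601 + 0.3333*(-3.601 - 1.3756) = -5.2598
  grad(y) = 2.4804, v = y - alpha*grad = -6.0932
  prox(v) = soft_thresh(-6.0932, 0.3158) = -5.7774
f(x_2) = 1*(-5.7774)^2 + 13*(-5.7774) + 0.94*|-5.7774| = -36.2971


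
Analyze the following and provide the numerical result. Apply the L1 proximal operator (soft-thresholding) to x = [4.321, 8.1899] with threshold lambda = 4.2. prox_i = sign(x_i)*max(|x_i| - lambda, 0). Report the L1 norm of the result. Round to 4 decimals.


Soft-thresholding with lambda = 4.2:
prox(4.321) = sign(4.321)*max(|4.321| - 4.2, 0) = 0.121
prox(8.1899) = sign(8.1899)*max(|8.1899| - 4.2, 0) = 3.9899
prox(x) = [0.121, 3.9899]
||prox(x)||_1 = 0.121 + 3.9899 = 4.1109


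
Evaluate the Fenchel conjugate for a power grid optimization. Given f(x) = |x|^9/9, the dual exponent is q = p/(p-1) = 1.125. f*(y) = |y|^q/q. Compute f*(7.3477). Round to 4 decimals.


The conjugate exponent q satisfies 1/p + 1/q = 1.
p = 9, so q = 9/(9 - 1) = 1.125
|y|^q = 7.3477^1.125 = 9.428
f*(7.3477) = 9.428 / 1.125 = 8.3805


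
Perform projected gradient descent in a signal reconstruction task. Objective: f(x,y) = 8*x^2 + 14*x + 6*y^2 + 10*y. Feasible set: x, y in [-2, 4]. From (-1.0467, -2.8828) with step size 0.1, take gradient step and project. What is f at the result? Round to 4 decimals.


Step 1: Compute gradient at (-1.0467, -2.8828).
grad_x = 2*8*-1.0467 + 14 = -2.7472
grad_y = 2*6*-2.8828 + 10 = -24.5936
Step 2: Gradient step.
x_raw = -1.0467 - 0.1*-2.7472 = -0.772
y_raw = -2.8828 - 0.1*-24.5936 = -0.4234
Step 3: Project onto [-2, 4].
x_proj = clip(-0.772) = -0.772
y_proj = clip(-0.4234) = -0.4234
Step 4: Evaluate f.
f(-0.772, -0.4234) = -9.1987


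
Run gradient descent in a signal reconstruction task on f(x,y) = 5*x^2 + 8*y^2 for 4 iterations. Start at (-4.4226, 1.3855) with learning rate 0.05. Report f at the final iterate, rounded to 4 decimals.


Gradient descent on f(x,y) = 5*x^2 + 8*y^2.
Starting point: (-4.4226, 1.3855), alpha = 0.05
Step 1: grad_x = 2*5*-4.4226 = -44.226, grad_y = 2*8*1.3855 = 22.168
  x_1 = -4.4226 - 0.05*-44.226 = -2.2113
  y_1 = 1.3855 - 0.05*22.168 = 0.2771
Step 2: grad_x = 2*5*-2.2113 = -22.113, grad_y = 2*8*0.2771 = 4.4336
  x_2 = -2.2113 - 0.05*-22.113 = -1.1057
  y_2 = 0.2771 - 0.05*4.4336 = 0.0554
Step 3: grad_x = 2*5*-1.1057 = -11.0565, grad_y = 2*8*0.0554 = 0.8867
  x_3 = -1.1057 - 0.05*-11.0565 = -0.5528
  y_3 = 0.0554 - 0.05*0.8867 = 0.0111
Step 4: grad_x = 2*5*-0.5528 = -5.5283, grad_y = 2*8*0.0111 = 0.1773
  x_4 = -0.5528 - 0.05*-5.5283 = -0.2764
  y_4 = 0.0111 - 0.05*0.1773 = 0.0022
f(-0.2764, 0.0022) = 5*(-0.2764)^2 + 8*0.0022^2 = 0.3821


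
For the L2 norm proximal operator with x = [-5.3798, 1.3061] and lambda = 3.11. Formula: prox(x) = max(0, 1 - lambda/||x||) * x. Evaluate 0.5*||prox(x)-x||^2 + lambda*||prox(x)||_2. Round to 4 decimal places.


Step 1: Compute ||x||.
||x|| = 5.5361
Step 2: Compute scaling factor.
scale = max(0, 1 - 3.11/5.5361) = 0.4382
Step 3: prox(x) = [-2.3576, 0.5724]
||prox(x)|| = 2.4261
Step 4: Proximal objective.
0.5*||prox-x||^2 = 4.8361
lambda*||prox|| = 7.5452
Total = 12.3811


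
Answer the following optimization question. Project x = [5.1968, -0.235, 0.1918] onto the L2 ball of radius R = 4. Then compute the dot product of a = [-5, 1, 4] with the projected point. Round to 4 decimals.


Step 1: Compute ||x|| (intermediates to 6 decimals).
||x|| = sqrt(5.1968^2 + (-0.235)^2 + 0.1918^2) = 5.205645
Step 2: Project.
Since ||x|| > R, scale = R/||x|| = 4/5.205645 = 0.768397, proj(x) = scale * x
proj(x) = [3.993206, -0.180573, 0.147379]
Step 3: Dot product.
a^T * proj(x) = -5*3.993206 + 1*(-0.180573) + 4*0.147379 = -19.5571


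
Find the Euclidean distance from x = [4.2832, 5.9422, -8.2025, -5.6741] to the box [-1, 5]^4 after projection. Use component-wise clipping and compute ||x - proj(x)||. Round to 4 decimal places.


Project each component onto [-1, 5].
clip(4.2832) = 4.2832, clip(5.9422) = 5.0, clip(-8.2025) = -1.0, clip(-5.6741) = -1.0
Projection = [4.2832, 5.0, -1.0, -1.0]
Squared diffs: [0.0, 0.8877, 51.876, 21.8472]
Distance = sqrt(74.6109) = 8.6378


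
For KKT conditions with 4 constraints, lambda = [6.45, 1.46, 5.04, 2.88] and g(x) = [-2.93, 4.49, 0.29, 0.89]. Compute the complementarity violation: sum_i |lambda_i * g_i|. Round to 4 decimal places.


KKT complementary slackness check:
lambda_1 * g_1 = 6.45 * -2.93 = -18.8985
lambda_2 * g_2 = 1.46 * 4.49 = 6.5554
lambda_3 * g_3 = 5.04 * 0.29 = 1.4616
lambda_4 * g_4 = 2.88 * 0.89 = 2.5632
Total violation = 18.8985 + 6.5554 + 1.4616 + 2.5632 = 29.4787


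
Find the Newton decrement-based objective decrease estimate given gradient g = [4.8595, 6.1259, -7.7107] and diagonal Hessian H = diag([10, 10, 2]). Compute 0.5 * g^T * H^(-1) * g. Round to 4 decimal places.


Step 1: H is diagonal, so H^(-1) * g = [0.486, 0.6126, -3.8554].
Step 2: g^T H^(-1) g = sum_i g_i^2 / H_ii
  = (4.8595)^2/10 + (6.1259)^2/10 + (-7.7107)^2/2
  = 2.3615 + 3.7527 + 29.7274 = 35.8416
Step 3: Objective decrease = 0.5 * g^T H^(-1) g = 17.9208


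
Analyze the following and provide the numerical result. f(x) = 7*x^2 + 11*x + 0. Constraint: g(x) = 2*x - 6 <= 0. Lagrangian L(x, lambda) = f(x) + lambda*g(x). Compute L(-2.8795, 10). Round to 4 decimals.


Step 1: Evaluate f(x).
f(-2.8795) = 7*(-2.8795)^2 + 11*(-2.8795) + 0 = 26.3661
Step 2: Evaluate g(x).
g(-2.8795) = 2*-2.8795 - 6 = -11.759
Step 3: Compute Lagrangian.
L = 26.3661 + 10*-11.759 = -91.2239


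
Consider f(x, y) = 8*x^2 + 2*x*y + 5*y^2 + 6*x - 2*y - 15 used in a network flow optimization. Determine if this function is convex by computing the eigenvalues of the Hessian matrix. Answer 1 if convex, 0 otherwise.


The Hessian of f(x,y) = 8*x^2 + 2*x*y + 5*y^2 + 6*x - 2*y - 15 is:
H = [[16, 2], [2, 10]]
Trace = 16 + 10 = 26
Determinant = 16*10 - (2)^2 = 156
Discriminant = (26)^2 - 4*156 = 52.0
Eigenvalues: lambda_1 = 9.3944, lambda_2 = 16.6056
The function is convex.

1


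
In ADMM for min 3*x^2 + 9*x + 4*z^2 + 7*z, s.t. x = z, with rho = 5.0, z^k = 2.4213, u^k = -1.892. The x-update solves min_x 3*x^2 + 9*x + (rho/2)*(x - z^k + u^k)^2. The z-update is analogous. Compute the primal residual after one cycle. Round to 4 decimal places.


ADMM iteration with rho = 5.0, z^k = 2.4213, u^k = -1.892
Step 1: x-update.
Minimize 3*x^2 + 9*x + (5.0/2)*(x - 2.4213 - 1.892)^2
FOC: (2*3 + 5.0)*x = -9 + 5.0*(2.4213 + 1.892)
x^{k+1} = 1.1424
Step 2: z-update.
Minimize 4*z^2 + 7*z + (5.0/2)*(1.1424 - z - 1.892)^2
FOC: (2*4 + 5.0)*z = -7 + 5.0*(1.1424 - 1.892)
z^{k+1} = -0.8268
Step 3: u-update.
u^{k+1} = -1.892 + 1.1424 + 0.8268 = 0.0772
Step 4: Primal residual = |1.1424 + 0.8268| = 1.9692


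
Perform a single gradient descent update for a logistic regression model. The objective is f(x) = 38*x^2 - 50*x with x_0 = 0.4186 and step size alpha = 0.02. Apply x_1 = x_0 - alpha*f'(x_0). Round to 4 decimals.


We compute the gradient at x_0 and apply the update.
f'(x) = 76*x - 50
f'(0.4186) = 76*0.4186 - 50 = -18.1864
x_1 = 0.4186 - 0.02*-18.1864 = 0.7823


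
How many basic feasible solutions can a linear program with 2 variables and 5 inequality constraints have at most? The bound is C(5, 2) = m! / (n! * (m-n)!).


Each vertex corresponds to some choice of n active constraints out of m, so the number of vertices is at most C(m, n) = m! / (n!(m-n)!).
m = 5, n = 2
Numerator: 5 * 4
Denominator: 2! = 2
C(5, 2) = 10


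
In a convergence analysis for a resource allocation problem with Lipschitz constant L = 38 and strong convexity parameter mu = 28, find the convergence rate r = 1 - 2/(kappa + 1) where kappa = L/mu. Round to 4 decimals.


Step 1: Compute the condition number.
kappa = L/mu = 38/28 = 1.3571
Step 2: Compute the convergence rate.
r = 1 - 2/(kappa + 1) = 1 - 2*mu/(L + mu) = (L - mu)/(L + mu) = 10/66 = 0.1515


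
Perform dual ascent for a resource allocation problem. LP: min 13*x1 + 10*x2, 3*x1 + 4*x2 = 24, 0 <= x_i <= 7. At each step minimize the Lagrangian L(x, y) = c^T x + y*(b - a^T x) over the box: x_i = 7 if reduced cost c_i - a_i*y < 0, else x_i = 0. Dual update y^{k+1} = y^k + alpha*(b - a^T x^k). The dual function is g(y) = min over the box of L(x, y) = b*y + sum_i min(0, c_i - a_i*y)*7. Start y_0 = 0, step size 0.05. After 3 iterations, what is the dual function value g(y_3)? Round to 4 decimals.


Dual ascent for LP: min 13*x1 + 10*x2, 3*x1 + 4*x2 = 24, 0 <= x_i <= 7
Step 1: y^k = 0.0, reduced costs: (13.0, 10.0)
  x^k = (0.0, 0.0), subgradient = b - a^T x = 24.0
  y^{k+1} = 0.0 + 0.05*24.0 = 1.2
Step 2: y^k = 1.2, reduced costs: (9.4, 5.2)
  x^k = (0.0, 0.0), subgradient = b - a^T x = 24.0
  y^{k+1} = 1.2 + 0.05*24.0 = 2.4
Step 3: y^k = 2.4, reduced costs: (5.8, 0.4)
  x^k = (0.0, 0.0), subgradient = b - a^T x = 24.0
  y^{k+1} = 2.4 + 0.05*24.0 = 3.6
Dual objective at y_3 = 3.6: reduced costs (2.2, -4.4), box minimizer x = (0.0, 7.0)
g(y_3) = b*y + (c1 - a1*y)*x1 + (c2 - a2*y)*x2 = 24*3.6 + 2.2*0.0 + (-4.4)*7.0 = 86.4 + 0.0 - 30.8 = 55.6


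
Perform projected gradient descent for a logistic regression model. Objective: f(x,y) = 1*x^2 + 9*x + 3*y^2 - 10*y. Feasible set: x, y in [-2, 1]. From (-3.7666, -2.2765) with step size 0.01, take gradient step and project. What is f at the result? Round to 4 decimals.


Step 1: Compute gradient at (-3.7666, -2.2765).
grad_x = 2*1*-3.7666 + 9 = 1.4668
grad_y = 2*3*-2.2765 - 10 = -23.659
Step 2: Gradient step.
x_raw = -3.7666 - 0.01*1.4668 = -3.7813
y_raw = -2.2765 - 0.01*-23.659 = -2.0399
Step 3: Project onto [-2, 1].
x_proj = clip(-3.7813) = -2.0
y_proj = clip(-2.0399) = -2.0
Step 4: Evaluate f.
f(-2.0, -2.0) = 18.0


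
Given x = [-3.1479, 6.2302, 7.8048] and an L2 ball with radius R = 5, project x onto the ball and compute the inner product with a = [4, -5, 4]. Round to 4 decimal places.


Step 1: Compute ||x|| (intermediates to 6 decimals).
||x|| = sqrt((-3.1479)^2 + 6.2302^2 + 7.8048^2) = 10.470892
Step 2: Project.
Since ||x|| > R, scale = R/||x|| = 5/10.470892 = 0.477514, proj(x) = scale * x
proj(x) = [-1.503166, 2.975008, 3.726901]
Step 3: Dot product.
a^T * proj(x) = 4*(-1.503166) - 5*2.975008 + 4*3.726901 = -5.9801


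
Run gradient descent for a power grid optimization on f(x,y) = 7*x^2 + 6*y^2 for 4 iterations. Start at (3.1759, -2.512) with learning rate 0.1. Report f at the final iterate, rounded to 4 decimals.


Gradient descent on f(x,y) = 7*x^2 + 6*y^2.
Starting point: (3.1759, -2.512), alpha = 0.1
Step 1: grad_x = 2*7*3.1759 = 44.4626, grad_y = 2*6*-2.512 = -30.144
  x_1 = 3.1759 - 0.1*44.4626 = -1.2704
  y_1 = -2.512 - 0.1*-30.144 = 0.5024
Step 2: grad_x = 2*7*-1.2704 = -17.785, grad_y = 2*6*0.5024 = 6.0288
  x_2 = -1.2704 - 0.1*-17.785 = 0.5081
  y_2 = 0.5024 - 0.1*6.0288 = -0.1005
Step 3: grad_x = 2*7*0.5081 = 7.114, grad_y = 2*6*-0.1005 = -1.2058
  x_3 = 0.5081 - 0.1*7.114 = -0.2033
  y_3 = -0.1005 - 0.1*-1.2058 = 0.0201
Step 4: grad_x = 2*7*-0.2033 = -2.8456, grad_y = 2*6*0.0201 = 0.2412
  x_4 = -0.2033 - 0.1*-2.8456 = 0.0813
  y_4 = 0.0201 - 0.1*0.2412 = -0.004
f(0.0813, -0.004) = 7*0.0813^2 + 6*(-0.004)^2 = 0.0464


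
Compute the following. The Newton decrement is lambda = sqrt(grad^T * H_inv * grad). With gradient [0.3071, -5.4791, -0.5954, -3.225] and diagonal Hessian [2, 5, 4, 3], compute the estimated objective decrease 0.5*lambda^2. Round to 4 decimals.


Step 1: H is diagonal, so H^(-1) * g = [0.1536, -1.0958, -0.1489, -1.075].
Step 2: g^T H^(-1) g = sum_i g_i^2 / H_ii
  = (0.3071)^2/2 + (-5.4791)^2/5 + (-0.5954)^2/4 + (-3.225)^2/3
  = 0.0472 + 6.0041 + 0.0886 + 3.4669 = 9.6068
Step 3: Objective decrease = 0.5 * g^T H^(-1) g = 4.8034


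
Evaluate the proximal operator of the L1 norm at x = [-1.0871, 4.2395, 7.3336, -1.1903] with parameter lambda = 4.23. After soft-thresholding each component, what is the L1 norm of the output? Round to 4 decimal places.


Soft-thresholding with lambda = 4.23:
prox(-1.0871) = sign(-1.0871)*max(|-1.0871| - 4.23, 0) = 0.0
prox(4.2395) = sign(4.2395)*max(|4.2395| - 4.23, 0) = 0.0095
prox(7.3336) = sign(7.3336)*max(|7.3336| - 4.23, 0) = 3.1036
prox(-1.1903) = sign(-1.1903)*max(|-1.1903| - 4.23, 0) = 0.0
prox(x) = [0.0, 0.0095, 3.1036, 0.0]
||prox(x)||_1 = 0.0 + 0.0095 + 3.1036 + 0.0 = 3.1131


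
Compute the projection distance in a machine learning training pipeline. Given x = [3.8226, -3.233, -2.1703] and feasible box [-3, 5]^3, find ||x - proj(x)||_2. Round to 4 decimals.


Project each component onto [-3, 5].
clip(3.8226) = 3.8226, clip(-3.233) = -3.0, clip(-2.1703) = -2.1703
Projection = [3.8226, -3.0, -2.1703]
Squared diffs: [0.0, 0.0543, 0.0]
Distance = sqrt(0.0543) = 0.233


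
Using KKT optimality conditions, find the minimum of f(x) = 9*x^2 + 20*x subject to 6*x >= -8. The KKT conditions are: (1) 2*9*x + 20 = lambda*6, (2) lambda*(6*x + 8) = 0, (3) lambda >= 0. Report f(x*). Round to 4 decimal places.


Step 1: Try lambda = 0 (constraint inactive).
Stationarity: 2*9*x + 20 = 0
x* = -20/(2*9) = -10/9 = -1.1111 (rounded; the exact value -10/9 is used below)
Check constraint: 6*-1.1111 = -6.6666 >= -8 -- satisfied.
Step 2: Compute optimal value.
f(x*) = 9*(-10/9)^2 + 20*(-10/9) = -11.1111


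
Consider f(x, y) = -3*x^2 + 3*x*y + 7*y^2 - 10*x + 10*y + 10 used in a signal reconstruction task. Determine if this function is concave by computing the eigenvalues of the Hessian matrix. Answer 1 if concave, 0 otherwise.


The Hessian of f(x,y) = -3*x^2 + 3*x*y + 7*y^2 - 10*x + 10*y + 10 is:
H = [[-6, 3], [3, 14]]
Trace = -6 + 14 = 8
Determinant = -6*14 - (3)^2 = -93
Discriminant = (8)^2 - 4*-93 = 436.0
Eigenvalues: lambda_1 = -6.4403, lambda_2 = 14.4403
The function is not concave.

0


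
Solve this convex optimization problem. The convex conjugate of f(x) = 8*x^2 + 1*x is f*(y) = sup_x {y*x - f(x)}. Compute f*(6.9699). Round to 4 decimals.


f*(y) = sup_x {y*x - a*x^2 - b*x} = sup_x {(y-b)*x - a*x^2}
FOC: (y - b) - 2a*x = 0 => x* = (y - b)/(2a)
x* = (6.9699 - 1)/(2*8) = 0.3731
f*(6.9699) = (y-b)^2/(4a) = (6.9699 - 1)^2/(4*8)
= 35.6397/32 = 1.1137


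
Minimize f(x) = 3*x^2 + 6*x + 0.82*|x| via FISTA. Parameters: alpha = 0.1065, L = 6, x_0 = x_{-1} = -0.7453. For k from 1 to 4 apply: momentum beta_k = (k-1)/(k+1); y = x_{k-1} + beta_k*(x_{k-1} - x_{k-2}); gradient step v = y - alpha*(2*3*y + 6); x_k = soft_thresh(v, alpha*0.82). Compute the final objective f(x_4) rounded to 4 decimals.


FISTA on f(x) = 3*x^2 + 6*x + 0.82*|x|
L = 6, alpha = 0.1065
Iteration 1: beta = 0.0, y = -0.7453 + 0.0*(-0.7453 + 0.7453) = -0.7453
  grad(y) = 1.5282, v = y - alpha*grad = -0.9081
  prox(v) = soft_thresh(-0.9081, 0.0873) = -0.8207
Iteration 2: beta = 0.3333, y = -0.8207 + 0.3333*(-0.8207 + 0.7453) = -0.8459
  grad(y) = 0.9248, v = y - alpha*grad = -0.9444
  prox(v) = soft_thresh(-0.9444, 0.0873) = -0.857
Iteration 3: beta = 0.5, y = -0.857 + 0.5*(-0.857 + 0.8207) = -0.8752
  grad(y) = 0.7489, v = y - alpha*grad = -0.9549
  prox(v) = soft_thresh(-0.9549, 0.0873) = -0.8676
Iteration 4: beta = 0.6, y = -0.8676 + 0.6*(-0.8676 + 0.857) = -0.874
  grad(y) = 0.7562, v = y - alpha*grad = -0.9545
  prox(v) = soft_thresh(-0.9545, 0.0873) = -0.8672
f(x_4) = 3*(-0.8672)^2 + 6*(-0.8672) + 0.82*|-0.8672| = -2.236


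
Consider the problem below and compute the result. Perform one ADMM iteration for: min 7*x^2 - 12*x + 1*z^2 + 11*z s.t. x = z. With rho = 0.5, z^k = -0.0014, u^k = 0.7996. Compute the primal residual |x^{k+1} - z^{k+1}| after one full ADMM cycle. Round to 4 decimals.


ADMM iteration with rho = 0.5, z^k = -0.0014, u^k = 0.7996
Step 1: x-update.
Minimize 7*x^2 - 12*x + (0.5/2)*(x + 0.0014 + 0.7996)^2
FOC: (2*7 + 0.5)*x = 12 + 0.5*(-0.0014 - 0.7996)
x^{k+1} = 0.8
Step 2: z-update.
Minimize 1*z^2 + 11*z + (0.5/2)*(0.8 - z + 0.7996)^2
FOC: (2*1 + 0.5)*z = -11 + 0.5*(0.8 + 0.7996)
z^{k+1} = -4.0801
Step 3: u-update.
u^{k+1} = 0.7996 + 0.8 + 4.0801 = 5.6797
Step 4: Primal residual = |0.8 + 4.0801| = 4.8801


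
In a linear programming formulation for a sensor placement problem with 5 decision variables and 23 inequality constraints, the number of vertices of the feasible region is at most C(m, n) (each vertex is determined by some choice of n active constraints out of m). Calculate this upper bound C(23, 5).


Each vertex corresponds to some choice of n active constraints out of m, so the number of vertices is at most C(m, n) = m! / (n!(m-n)!).
m = 23, n = 5
Numerator: 23 * 22 * 21 * 20 * 19
Denominator: 5! = 120
C(23, 5) = 33649


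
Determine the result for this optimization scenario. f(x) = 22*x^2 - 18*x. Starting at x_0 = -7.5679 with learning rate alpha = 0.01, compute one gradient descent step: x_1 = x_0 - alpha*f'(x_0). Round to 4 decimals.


We compute the gradient at x_0 and apply the update.
f'(x) = 44*x - 18
f'(-7.5679) = 44*-7.5679 - 18 = -350.9876
x_1 = -7.5679 - 0.01*-350.9876 = -4.058


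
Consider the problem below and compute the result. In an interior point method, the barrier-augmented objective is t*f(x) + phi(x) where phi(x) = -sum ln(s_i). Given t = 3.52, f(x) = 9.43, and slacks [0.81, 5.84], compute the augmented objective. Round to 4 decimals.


Step 1: Compute log-barrier.
ln values: [-0.2107, 1.7647]
phi = -(-0.2107 + 1.7647) = -1.554
Step 2: Compute augmented objective.
t*f(x) = 3.52*9.43 = 33.1936
Total = 33.1936 - 1.554 = 31.6396


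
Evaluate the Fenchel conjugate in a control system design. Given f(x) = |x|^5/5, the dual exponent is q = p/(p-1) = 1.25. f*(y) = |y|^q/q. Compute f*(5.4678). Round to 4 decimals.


The conjugate exponent q satisfies 1/p + 1/q = 1.
p = 5, so q = 5/(5 - 1) = 1.25
|y|^q = 5.4678^1.25 = 8.3611
f*(5.4678) = 8.3611 / 1.25 = 6.6889


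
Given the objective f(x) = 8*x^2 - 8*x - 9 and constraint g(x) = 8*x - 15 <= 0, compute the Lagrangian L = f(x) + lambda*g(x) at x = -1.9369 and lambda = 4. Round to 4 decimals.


Step 1: Evaluate f(x).
f(-1.9369) = 8*(-1.9369)^2 - 8*(-1.9369) - 9 = 36.5079
Step 2: Evaluate g(x).
g(-1.9369) = 8*-1.9369 - 15 = -30.4952
Step 3: Compute Lagrangian.
L = 36.5079 + 4*-30.4952 = -85.4729


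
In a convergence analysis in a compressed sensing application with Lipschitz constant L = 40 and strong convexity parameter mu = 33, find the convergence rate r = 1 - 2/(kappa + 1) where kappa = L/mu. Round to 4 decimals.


Step 1: Compute the condition number.
kappa = L/mu = 40/33 = 1.2121
Step 2: Compute the convergence rate.
r = 1 - 2/(kappa + 1) = 1 - 2*mu/(L + mu) = (L - mu)/(L + mu) = 7/73 = 0.0959


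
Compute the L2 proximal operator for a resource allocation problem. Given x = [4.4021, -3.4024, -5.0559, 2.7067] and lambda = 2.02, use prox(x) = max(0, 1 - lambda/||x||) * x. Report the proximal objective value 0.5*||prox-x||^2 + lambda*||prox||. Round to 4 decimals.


Step 1: Compute ||x||.
||x|| = 7.9902
Step 2: Compute scaling factor.
scale = max(0, 1 - 2.02/7.9902) = 0.7472
Step 3: prox(x) = [3.2892, -2.5422, -3.7777, 2.0224]
||prox(x)|| = 5.9702
Step 4: Proximal objective.
0.5*||prox-x||^2 = 2.0402
lambda*||prox|| = 12.0598
Total = 14.1


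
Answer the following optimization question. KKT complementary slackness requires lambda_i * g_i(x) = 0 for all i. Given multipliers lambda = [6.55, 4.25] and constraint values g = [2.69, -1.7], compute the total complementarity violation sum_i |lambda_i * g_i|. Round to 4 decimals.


KKT complementary slackness check:
lambda_1 * g_1 = 6.55 * 2.69 = 17.6195
lambda_2 * g_2 = 4.25 * -1.7 = -7.225
Total violation = 17.6195 + 7.225 = 24.8445


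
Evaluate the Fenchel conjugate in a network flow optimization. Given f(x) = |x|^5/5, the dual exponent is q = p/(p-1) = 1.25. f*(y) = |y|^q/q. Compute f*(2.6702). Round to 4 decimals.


The conjugate exponent q satisfies 1/p + 1/q = 1.
p = 5, so q = 5/(5 - 1) = 1.25
|y|^q = 2.6702^1.25 = 3.4133
f*(2.6702) = 3.4133 / 1.25 = 2.7307


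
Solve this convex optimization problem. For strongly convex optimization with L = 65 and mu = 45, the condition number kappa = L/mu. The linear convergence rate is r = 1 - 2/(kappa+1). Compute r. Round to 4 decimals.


Step 1: Compute the condition number.
kappa = L/mu = 65/45 = 1.4444
Step 2: Compute the convergence rate.
r = 1 - 2/(kappa + 1) = 1 - 2*mu/(L + mu) = (L - mu)/(L + mu) = 20/110 = 0.1818


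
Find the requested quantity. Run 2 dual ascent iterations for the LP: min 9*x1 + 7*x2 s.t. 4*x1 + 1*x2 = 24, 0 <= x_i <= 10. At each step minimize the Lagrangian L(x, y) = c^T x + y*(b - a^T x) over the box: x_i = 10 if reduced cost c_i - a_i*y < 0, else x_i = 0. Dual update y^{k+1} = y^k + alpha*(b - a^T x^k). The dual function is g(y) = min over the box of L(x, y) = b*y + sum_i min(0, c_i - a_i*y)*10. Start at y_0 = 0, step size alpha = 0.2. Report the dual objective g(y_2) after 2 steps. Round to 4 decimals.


Dual ascent for LP: min 9*x1 + 7*x2, 4*x1 + 1*x2 = 24, 0 <= x_i <= 10
Step 1: y^k = 0.0, reduced costs: (9.0, 7.0)
  x^k = (0.0, 0.0), subgradient = b - a^T x = 24.0
  y^{k+1} = 0.0 + 0.2*24.0 = 4.8
Step 2: y^k = 4.8, reduced costs: (-10.2, 2.2)
  x^k = (10.0, 0.0), subgradient = b - a^T x = -16.0
  y^{k+1} = 4.8 + 0.2*-16.0 = 1.6
Dual objective at y_2 = 1.6: reduced costs (2.6, 5.4), box minimizer x = (0.0, 0.0)
g(y_2) = b*y + (c1 - a1*y)*x1 + (c2 - a2*y)*x2 = 24*1.6 + 2.6*0.0 + 5.4*0.0 = 38.4 + 0.0 + 0.0 = 38.4
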